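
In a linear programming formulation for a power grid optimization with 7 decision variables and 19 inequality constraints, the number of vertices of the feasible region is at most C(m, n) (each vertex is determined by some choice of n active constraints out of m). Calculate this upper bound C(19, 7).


Each vertex corresponds to some choice of n active constraints out of m, so the number of vertices is at most C(m, n) = m! / (n!(m-n)!).
m = 19, n = 7
Numerator: 19 * 18 * 17 * 16 * 15 * 14 * 13
Denominator: 7! = 5040
C(19, 7) = 50388


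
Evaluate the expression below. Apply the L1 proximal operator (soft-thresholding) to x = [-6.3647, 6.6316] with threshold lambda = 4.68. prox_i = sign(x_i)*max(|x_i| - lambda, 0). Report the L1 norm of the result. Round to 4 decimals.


Soft-thresholding with lambda = 4.68:
prox(-6.3647) = sign(-6.3647)*max(|-6.3647| - 4.68, 0) = -1.6847
prox(6.6316) = sign(6.6316)*max(|6.6316| - 4.68, 0) = 1.9516
prox(x) = [-1.6847, 1.9516]
||prox(x)||_1 = 1.6847 + 1.9516 = 3.6363


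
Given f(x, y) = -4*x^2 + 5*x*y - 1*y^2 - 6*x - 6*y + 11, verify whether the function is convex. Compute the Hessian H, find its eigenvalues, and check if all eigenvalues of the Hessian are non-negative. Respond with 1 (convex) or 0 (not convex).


The Hessian of f(x,y) = -4*x^2 + 5*x*y - 1*y^2 - 6*x - 6*y + 11 is:
H = [[-8, 5], [5, -2]]
Trace = -8 - 2 = -10
Determinant = -8*-2 - (5)^2 = -9
Discriminant = (-10)^2 - 4*-9 = 136.0
Eigenvalues: lambda_1 = -10.831, lambda_2 = 0.831
The function is not convex.

0


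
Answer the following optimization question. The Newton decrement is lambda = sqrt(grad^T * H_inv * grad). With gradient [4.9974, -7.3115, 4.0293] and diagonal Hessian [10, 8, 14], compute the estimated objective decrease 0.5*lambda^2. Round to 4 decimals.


Step 1: H is diagonal, so H^(-1) * g = [0.4997, -0.9139, 0.2878].
Step 2: g^T H^(-1) g = sum_i g_i^2 / H_ii
  = (4.9974)^2/10 + (-7.3115)^2/8 + (4.0293)^2/14
  = 2.4974 + 6.6823 + 1.1597 = 10.3393
Step 3: Objective decrease = 0.5 * g^T H^(-1) g = 5.1697


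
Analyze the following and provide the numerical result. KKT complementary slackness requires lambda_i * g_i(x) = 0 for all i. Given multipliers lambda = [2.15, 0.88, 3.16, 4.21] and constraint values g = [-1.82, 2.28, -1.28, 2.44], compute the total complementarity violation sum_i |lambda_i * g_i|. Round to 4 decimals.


KKT complementary slackness check:
lambda_1 * g_1 = 2.15 * -1.82 = -3.913
lambda_2 * g_2 = 0.88 * 2.28 = 2.0064
lambda_3 * g_3 = 3.16 * -1.28 = -4.0448
lambda_4 * g_4 = 4.21 * 2.44 = 10.2724
Total violation = 3.913 + 2.0064 + 4.0448 + 10.2724 = 20.2366


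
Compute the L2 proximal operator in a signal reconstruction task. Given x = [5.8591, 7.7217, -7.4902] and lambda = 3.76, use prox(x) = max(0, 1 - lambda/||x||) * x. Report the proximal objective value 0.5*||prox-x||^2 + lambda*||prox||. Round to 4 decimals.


Step 1: Compute ||x||.
||x|| = 12.2498
Step 2: Compute scaling factor.
scale = max(0, 1 - 3.76/12.2498) = 0.6931
Step 3: prox(x) = [4.0607, 5.3516, -5.1911]
||prox(x)|| = 8.4898
Step 4: Proximal objective.
0.5*||prox-x||^2 = 7.0688
lambda*||prox|| = 31.9216
Total = 38.9903


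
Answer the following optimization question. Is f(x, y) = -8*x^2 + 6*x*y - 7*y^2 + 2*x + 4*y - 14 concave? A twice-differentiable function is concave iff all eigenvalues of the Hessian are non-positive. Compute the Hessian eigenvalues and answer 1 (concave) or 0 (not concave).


The Hessian of f(x,y) = -8*x^2 + 6*x*y - 7*y^2 + 2*x + 4*y - 14 is:
H = [[-16, 6], [6, -14]]
Trace = -16 - 14 = -30
Determinant = -16*-14 - (6)^2 = 188
Discriminant = (-30)^2 - 4*188 = 148.0
Eigenvalues: lambda_1 = -21.0828, lambda_2 = -8.9172
The function is concave.

1


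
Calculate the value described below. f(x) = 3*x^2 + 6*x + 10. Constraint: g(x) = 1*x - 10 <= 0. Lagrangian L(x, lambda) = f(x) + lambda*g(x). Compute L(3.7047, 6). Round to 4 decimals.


Step 1: Evaluate f(x).
f(3.7047) = 3*3.7047^2 + 6*3.7047 + 10 = 73.4026
Step 2: Evaluate g(x).
g(3.7047) = 1*3.7047 - 10 = -6.2953
Step 3: Compute Lagrangian.
L = 73.4026 + 6*-6.2953 = 35.6308


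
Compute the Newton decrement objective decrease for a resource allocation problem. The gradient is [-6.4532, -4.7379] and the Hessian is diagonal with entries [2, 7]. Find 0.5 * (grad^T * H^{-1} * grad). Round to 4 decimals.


Step 1: H is diagonal, so H^(-1) * g = [-3.2266, -0.6768].
Step 2: g^T H^(-1) g = sum_i g_i^2 / H_ii
  = (-6.4532)^2/2 + (-4.7379)^2/7
  = 20.8219 + 3.2068 = 24.0287
Step 3: Objective decrease = 0.5 * g^T H^(-1) g = 12.0144


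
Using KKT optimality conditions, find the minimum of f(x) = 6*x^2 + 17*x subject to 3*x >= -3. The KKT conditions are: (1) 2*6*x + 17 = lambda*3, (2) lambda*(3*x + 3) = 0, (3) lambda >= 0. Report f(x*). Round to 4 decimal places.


Step 1: Try lambda = 0 (constraint inactive).
x_unc = -17/(2*6) = -1.4167
Check: 3*-1.4167 = -4.2501 < -3 -- violated!
Step 2: Constraint must be active: 3*x = -3
x* = -3/3 = -1.0
lambda = (2*6*(-1.0) + 17)/3 = 1.6667
Step 3: Compute optimal value.
f(x*) = 6*(-1.0)^2 + 17*(-1.0) = -11.0


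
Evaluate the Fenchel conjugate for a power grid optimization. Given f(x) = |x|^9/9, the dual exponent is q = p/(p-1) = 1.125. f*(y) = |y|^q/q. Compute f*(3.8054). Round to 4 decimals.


The conjugate exponent q satisfies 1/p + 1/q = 1.
p = 9, so q = 9/(9 - 1) = 1.125
|y|^q = 3.8054^1.125 = 4.4973
f*(3.8054) = 4.4973 / 1.125 = 3.9976


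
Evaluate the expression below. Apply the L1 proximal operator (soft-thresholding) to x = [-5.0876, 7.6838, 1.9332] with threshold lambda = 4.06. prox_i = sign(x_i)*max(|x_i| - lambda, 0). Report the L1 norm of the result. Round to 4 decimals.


Soft-thresholding with lambda = 4.06:
prox(-5.0876) = sign(-5.0876)*max(|-5.0876| - 4.06, 0) = -1.0276
prox(7.6838) = sign(7.6838)*max(|7.6838| - 4.06, 0) = 3.6238
prox(1.9332) = sign(1.9332)*max(|1.9332| - 4.06, 0) = 0.0
prox(x) = [-1.0276, 3.6238, 0.0]
||prox(x)||_1 = 1.0276 + 3.6238 + 0.0 = 4.6514


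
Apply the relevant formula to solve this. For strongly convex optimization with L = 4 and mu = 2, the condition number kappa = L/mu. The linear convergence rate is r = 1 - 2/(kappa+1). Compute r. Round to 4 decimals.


Step 1: Compute the condition number.
kappa = L/mu = 4/2 = 2.0
Step 2: Compute the convergence rate.
r = 1 - 2/(kappa + 1) = 1 - 2*mu/(L + mu) = (L - mu)/(L + mu) = 2/6 = 0.3333


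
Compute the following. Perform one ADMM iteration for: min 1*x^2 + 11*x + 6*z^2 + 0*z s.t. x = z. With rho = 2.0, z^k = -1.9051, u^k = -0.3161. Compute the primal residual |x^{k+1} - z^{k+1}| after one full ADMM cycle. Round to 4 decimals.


ADMM iteration with rho = 2.0, z^k = -1.9051, u^k = -0.3161
Step 1: x-update.
Minimize 1*x^2 + 11*x + (2.0/2)*(x + 1.9051 - 0.3161)^2
FOC: (2*1 + 2.0)*x = -11 + 2.0*(-1.9051 + 0.3161)
x^{k+1} = -3.5445
Step 2: z-update.
Minimize 6*z^2 + 0*z + (2.0/2)*(-3.5445 - z - 0.3161)^2
FOC: (2*6 + 2.0)*z = 0 + 2.0*(-3.5445 - 0.3161)
z^{k+1} = -0.5515
Step 3: u-update.
u^{k+1} = -0.3161 - 3.5445 + 0.5515 = -3.3091
Step 4: Primal residual = |-3.5445 + 0.5515| = 2.993


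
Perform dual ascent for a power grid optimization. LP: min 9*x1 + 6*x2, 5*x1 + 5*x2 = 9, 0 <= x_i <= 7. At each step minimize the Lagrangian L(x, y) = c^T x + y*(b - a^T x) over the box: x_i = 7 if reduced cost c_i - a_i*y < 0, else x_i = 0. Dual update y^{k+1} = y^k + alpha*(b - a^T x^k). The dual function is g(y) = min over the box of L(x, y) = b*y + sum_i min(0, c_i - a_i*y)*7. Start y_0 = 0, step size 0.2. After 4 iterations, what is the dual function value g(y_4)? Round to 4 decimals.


Dual ascent for LP: min 9*x1 + 6*x2, 5*x1 + 5*x2 = 9, 0 <= x_i <= 7
Step 1: y^k = 0.0, reduced costs: (9.0, 6.0)
  x^k = (0.0, 0.0), subgradient = b - a^T x = 9.0
  y^{k+1} = 0.0 + 0.2*9.0 = 1.8
Step 2: y^k = 1.8, reduced costs: (0.0, -3.0)
  x^k = (0.0, 7.0), subgradient = b - a^T x = -26.0
  y^{k+1} = 1.8 + 0.2*-26.0 = -3.4
Step 3: y^k = -3.4, reduced costs: (26.0, 23.0)
  x^k = (0.0, 0.0), subgradient = b - a^T x = 9.0
  y^{k+1} = -3.4 + 0.2*9.0 = -1.6
Step 4: y^k = -1.6, reduced costs: (17.0, 14.0)
  x^k = (0.0, 0.0), subgradient = b - a^T x = 9.0
  y^{k+1} = -1.6 + 0.2*9.0 = 0.2
Dual objective at y_4 = 0.2: reduced costs (8.0, 5.0), box minimizer x = (0.0, 0.0)
g(y_4) = b*y + (c1 - a1*y)*x1 + (c2 - a2*y)*x2 = 9*0.2 + 8.0*0.0 + 5.0*0.0 = 1.8 + 0.0 + 0.0 = 1.8


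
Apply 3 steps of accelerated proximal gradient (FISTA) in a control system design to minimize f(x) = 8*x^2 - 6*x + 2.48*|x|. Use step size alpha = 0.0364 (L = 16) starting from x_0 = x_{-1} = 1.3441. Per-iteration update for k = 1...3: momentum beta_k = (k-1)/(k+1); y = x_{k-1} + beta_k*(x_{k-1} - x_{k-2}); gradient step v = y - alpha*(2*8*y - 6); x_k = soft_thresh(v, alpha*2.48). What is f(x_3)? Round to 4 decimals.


FISTA on f(x) = 8*x^2 - 6*x + 2.48*|x|
L = 16, alpha = 0.0364
Iteration 1: beta = 0.0, y = 1.3441 + 0.0*(1.3441 - 1.3441) = 1.3441
  grad(y) = 15.5056, v = y - alpha*grad = 0.7797
  prox(v) = soft_thresh(0.7797, 0.0903) = 0.6894
Iteration 2: beta = 0.3333, y = 0.6894 + 0.3333*(0.6894 - 1.3441) = 0.4712
  grad(y) = 1.5392, v = y - alpha*grad = 0.4152
  prox(v) = soft_thresh(0.4152, 0.0903) = 0.3249
Iteration 3: beta = 0.5, y = 0.3249 + 0.5*(0.3249 - 0.6894) = 0.1426
  grad(y) = -3.7178, v = y - alpha*grad = 0.278
  prox(v) = soft_thresh(0.278, 0.0903) = 0.1877
f(x_3) = 8*0.1877^2 - 6*0.1877 + 2.48*|0.1877| = -0.3789


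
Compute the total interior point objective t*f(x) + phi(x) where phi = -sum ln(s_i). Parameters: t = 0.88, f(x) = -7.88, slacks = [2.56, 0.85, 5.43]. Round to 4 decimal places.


Step 1: Compute log-barrier.
ln values: [0.94, -0.1625, 1.6919]
phi = -(0.94 - 0.1625 + 1.6919) = -2.4694
Step 2: Compute augmented objective.
t*f(x) = 0.88*-7.88 = -6.9344
Total = -6.9344 - 2.4694 = -9.4038


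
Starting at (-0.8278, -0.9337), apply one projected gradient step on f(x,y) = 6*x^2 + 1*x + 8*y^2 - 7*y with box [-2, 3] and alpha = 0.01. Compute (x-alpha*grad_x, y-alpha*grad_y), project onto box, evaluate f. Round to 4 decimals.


Step 1: Compute gradient at (-0.8278, -0.9337).
grad_x = 2*6*-0.8278 + 1 = -8.9336
grad_y = 2*8*-0.9337 - 7 = -21.9392
Step 2: Gradient step.
x_raw = -0.8278 - 0.01*-8.9336 = -0.7385
y_raw = -0.9337 - 0.01*-21.9392 = -0.7143
Step 3: Project onto [-2, 3].
x_proj = clip(-0.7385) = -0.7385
y_proj = clip(-0.7143) = -0.7143
Step 4: Evaluate f.
f(-0.7385, -0.7143) = 11.6156


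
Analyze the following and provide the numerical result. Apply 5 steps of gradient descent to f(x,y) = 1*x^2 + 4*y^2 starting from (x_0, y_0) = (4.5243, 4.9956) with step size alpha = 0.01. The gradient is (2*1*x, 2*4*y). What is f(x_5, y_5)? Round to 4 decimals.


Gradient descent on f(x,y) = 1*x^2 + 4*y^2.
Starting point: (4.5243, 4.9956), alpha = 0.01
Step 1: grad_x = 2*1*4.5243 = 9.0486, grad_y = 2*4*4.9956 = 39.9648
  x_1 = 4.5243 - 0.01*9.0486 = 4.4338
  y_1 = 4.9956 - 0.01*39.9648 = 4.596
Step 2: grad_x = 2*1*4.4338 = 8.8676, grad_y = 2*4*4.596 = 36.7676
  x_2 = 4.4338 - 0.01*8.8676 = 4.3451
  y_2 = 4.596 - 0.01*36.7676 = 4.2283
Step 3: grad_x = 2*1*4.3451 = 8.6903, grad_y = 2*4*4.2283 = 33.8262
  x_3 = 4.3451 - 0.01*8.6903 = 4.2582
  y_3 = 4.2283 - 0.01*33.8262 = 3.89
Step 4: grad_x = 2*1*4.2582 = 8.5165, grad_y = 2*4*3.89 = 31.1201
  x_4 = 4.2582 - 0.01*8.5165 = 4.1731
  y_4 = 3.89 - 0.01*31.1201 = 3.5788
Step 5: grad_x = 2*1*4.1731 = 8.3461, grad_y = 2*4*3.5788 = 28.6305
  x_5 = 4.1731 - 0.01*8.3461 = 4.0896
  y_5 = 3.5788 - 0.01*28.6305 = 3.2925
f(4.0896, 3.2925) = 1*4.0896^2 + 4*3.2925^2 = 60.0873


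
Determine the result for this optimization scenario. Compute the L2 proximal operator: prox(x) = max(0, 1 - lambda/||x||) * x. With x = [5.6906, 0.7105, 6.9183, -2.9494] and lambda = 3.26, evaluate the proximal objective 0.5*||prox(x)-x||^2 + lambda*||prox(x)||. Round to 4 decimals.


Step 1: Compute ||x||.
||x|| = 9.4578
Step 2: Compute scaling factor.
scale = max(0, 1 - 3.26/9.4578) = 0.6553
Step 3: prox(x) = [3.7291, 0.4656, 4.5336, -1.9328]
||prox(x)|| = 6.1978
Step 4: Proximal objective.
0.5*||prox-x||^2 = 5.3138
lambda*||prox|| = 20.2048
Total = 25.5186


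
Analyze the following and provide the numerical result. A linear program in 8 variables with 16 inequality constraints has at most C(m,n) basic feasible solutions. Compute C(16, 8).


Each vertex corresponds to some choice of n active constraints out of m, so the number of vertices is at most C(m, n) = m! / (n!(m-n)!).
m = 16, n = 8
Numerator: 16 * 15 * 14 * 13 * 12 * 11 * 10 * 9
Denominator: 8! = 40320
C(16, 8) = 12870


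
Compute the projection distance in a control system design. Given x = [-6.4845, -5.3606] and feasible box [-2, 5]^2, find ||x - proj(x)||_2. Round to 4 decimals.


Project each component onto [-2, 5].
clip(-6.4845) = -2.0, clip(-5.3606) = -2.0
Projection = [-2.0, -2.0]
Squared diffs: [20.1107, 11.2936]
Distance = sqrt(31.4043) = 5.604


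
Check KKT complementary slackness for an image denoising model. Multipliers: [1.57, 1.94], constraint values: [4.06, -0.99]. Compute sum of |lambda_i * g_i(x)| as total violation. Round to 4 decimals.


KKT complementary slackness check:
lambda_1 * g_1 = 1.57 * 4.06 = 6.3742
lambda_2 * g_2 = 1.94 * -0.99 = -1.9206
Total violation = 6.3742 + 1.9206 = 8.2948


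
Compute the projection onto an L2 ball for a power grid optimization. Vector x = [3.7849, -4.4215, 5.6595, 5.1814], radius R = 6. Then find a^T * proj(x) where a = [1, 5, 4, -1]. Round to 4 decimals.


Step 1: Compute ||x|| (intermediates to 6 decimals).
||x|| = sqrt(3.7849^2 + (-4.4215)^2 + 5.6595^2 + 5.1814^2) = 9.630783
Step 2: Project.
Since ||x|| > R, scale = R/||x|| = 6/9.630783 = 0.623002, proj(x) = scale * x
proj(x) = [2.358, -2.754603, 3.52588, 3.228023]
Step 3: Dot product.
a^T * proj(x) = 1*2.358 + 5*(-2.754603) + 4*3.52588 - 1*3.228023 = -0.5395


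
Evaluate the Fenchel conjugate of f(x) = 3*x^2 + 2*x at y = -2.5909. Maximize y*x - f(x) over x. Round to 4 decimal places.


f*(y) = sup_x {y*x - a*x^2 - b*x} = sup_x {(y-b)*x - a*x^2}
FOC: (y - b) - 2a*x = 0 => x* = (y - b)/(2a)
x* = (-2.5909 - 2)/(2*3) = -0.7652
f*(-2.5909) = (y-b)^2/(4a) = (-2.5909 - 2)^2/(4*3)
= 21.0764/12 = 1.7564


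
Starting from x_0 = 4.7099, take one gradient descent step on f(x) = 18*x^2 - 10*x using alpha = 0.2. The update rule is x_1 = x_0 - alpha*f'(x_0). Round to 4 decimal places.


We compute the gradient at x_0 and apply the update.
f'(x) = 36*x - 10
f'(4.7099) = 36*4.7099 - 10 = 159.5564
x_1 = 4.7099 - 0.2*159.5564 = -27.2014


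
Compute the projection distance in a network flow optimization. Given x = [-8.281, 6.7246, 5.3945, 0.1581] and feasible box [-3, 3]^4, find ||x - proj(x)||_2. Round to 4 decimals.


Project each component onto [-3, 3].
clip(-8.281) = -3.0, clip(6.7246) = 3.0, clip(5.3945) = 3.0, clip(0.1581) = 0.1581
Projection = [-3.0, 3.0, 3.0, 0.1581]
Squared diffs: [27.889, 13.8726, 5.7336, 0.0]
Distance = sqrt(47.4952) = 6.8917


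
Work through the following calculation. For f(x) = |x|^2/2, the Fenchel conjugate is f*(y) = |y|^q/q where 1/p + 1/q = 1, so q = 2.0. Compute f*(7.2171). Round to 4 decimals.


The conjugate exponent q satisfies 1/p + 1/q = 1.
p = 2, so q = 2/(2 - 1) = 2.0
|y|^q = 7.2171^2.0 = 52.0865
f*(7.2171) = 52.0865 / 2.0 = 26.0433


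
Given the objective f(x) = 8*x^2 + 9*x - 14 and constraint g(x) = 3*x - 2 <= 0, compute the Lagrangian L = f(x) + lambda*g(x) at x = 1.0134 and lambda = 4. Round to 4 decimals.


Step 1: Evaluate f(x).
f(1.0134) = 8*1.0134^2 + 9*1.0134 - 14 = 3.3364
Step 2: Evaluate g(x).
g(1.0134) = 3*1.0134 - 2 = 1.0402
Step 3: Compute Lagrangian.
L = 3.3364 + 4*1.0402 = 7.4972


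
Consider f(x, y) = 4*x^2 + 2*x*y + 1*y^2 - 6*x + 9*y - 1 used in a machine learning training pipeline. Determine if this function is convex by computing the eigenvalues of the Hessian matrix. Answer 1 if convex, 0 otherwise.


The Hessian of f(x,y) = 4*x^2 + 2*x*y + 1*y^2 - 6*x + 9*y - 1 is:
H = [[8, 2], [2, 2]]
Trace = 8 + 2 = 10
Determinant = 8*2 - (2)^2 = 12
Discriminant = (10)^2 - 4*12 = 52.0
Eigenvalues: lambda_1 = 1.3944, lambda_2 = 8.6056
The function is convex.

1


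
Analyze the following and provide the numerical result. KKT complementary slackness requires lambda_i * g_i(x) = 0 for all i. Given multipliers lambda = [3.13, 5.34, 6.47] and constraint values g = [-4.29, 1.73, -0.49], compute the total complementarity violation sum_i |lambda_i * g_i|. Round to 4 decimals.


KKT complementary slackness check:
lambda_1 * g_1 = 3.13 * -4.29 = -13.4277
lambda_2 * g_2 = 5.34 * 1.73 = 9.2382
lambda_3 * g_3 = 6.47 * -0.49 = -3.1703
Total violation = 13.4277 + 9.2382 + 3.1703 = 25.8362


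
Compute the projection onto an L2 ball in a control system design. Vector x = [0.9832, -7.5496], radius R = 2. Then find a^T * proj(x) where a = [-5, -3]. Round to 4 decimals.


Step 1: Compute ||x|| (intermediates to 6 decimals).
||x|| = sqrt(0.9832^2 + (-7.5496)^2) = 7.613353
Step 2: Project.
Since ||x|| > R, scale = R/||x|| = 2/7.613353 = 0.262696, proj(x) = scale * x
proj(x) = [0.258283, -1.98325]
Step 3: Dot product.
a^T * proj(x) = -5*0.258283 - 3*(-1.98325) = 4.6583


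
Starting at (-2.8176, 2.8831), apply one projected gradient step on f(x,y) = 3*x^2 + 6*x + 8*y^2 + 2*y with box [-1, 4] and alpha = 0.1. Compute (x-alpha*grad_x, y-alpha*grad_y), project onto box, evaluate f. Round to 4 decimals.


Step 1: Compute gradient at (-2.8176, 2.8831).
grad_x = 2*3*-2.8176 + 6 = -10.9056
grad_y = 2*8*2.8831 + 2 = 48.1296
Step 2: Gradient step.
x_raw = -2.8176 - 0.1*-10.9056 = -1.727
y_raw = 2.8831 - 0.1*48.1296 = -1.9299
Step 3: Project onto [-1, 4].
x_proj = clip(-1.727) = -1.0
y_proj = clip(-1.9299) = -1.0
Step 4: Evaluate f.
f(-1.0, -1.0) = 3.0


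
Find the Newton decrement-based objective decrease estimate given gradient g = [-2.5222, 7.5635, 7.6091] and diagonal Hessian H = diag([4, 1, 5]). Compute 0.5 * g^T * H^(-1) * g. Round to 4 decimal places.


Step 1: H is diagonal, so H^(-1) * g = [-0.6306, 7.5635, 1.5218].
Step 2: g^T H^(-1) g = sum_i g_i^2 / H_ii
  = (-2.5222)^2/4 + (7.5635)^2/1 + (7.6091)^2/5
  = 1.5904 + 57.2065 + 11.5797 = 70.3766
Step 3: Objective decrease = 0.5 * g^T H^(-1) g = 35.1883


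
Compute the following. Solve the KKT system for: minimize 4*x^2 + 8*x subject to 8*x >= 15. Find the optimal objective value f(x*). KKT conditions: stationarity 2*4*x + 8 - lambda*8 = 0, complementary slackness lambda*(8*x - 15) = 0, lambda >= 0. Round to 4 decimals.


Step 1: Try lambda = 0 (constraint inactive).
x_unc = -8/(2*4) = -1.0
Check: 8*-1.0 = -8.0 < 15 -- violated!
Step 2: Constraint must be active: 8*x = 15
x* = 15/8 = 1.875
lambda = (2*4*1.875 + 8)/8 = 2.875
Step 3: Compute optimal value.
f(x*) = 4*1.875^2 + 8*1.875 = 29.0625


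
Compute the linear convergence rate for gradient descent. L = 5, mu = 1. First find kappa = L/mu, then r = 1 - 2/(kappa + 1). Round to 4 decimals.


Step 1: Compute the condition number.
kappa = L/mu = 5/1 = 5.0
Step 2: Compute the convergence rate.
r = 1 - 2/(kappa + 1) = 1 - 2*mu/(L + mu) = (L - mu)/(L + mu) = 4/6 = 0.6667


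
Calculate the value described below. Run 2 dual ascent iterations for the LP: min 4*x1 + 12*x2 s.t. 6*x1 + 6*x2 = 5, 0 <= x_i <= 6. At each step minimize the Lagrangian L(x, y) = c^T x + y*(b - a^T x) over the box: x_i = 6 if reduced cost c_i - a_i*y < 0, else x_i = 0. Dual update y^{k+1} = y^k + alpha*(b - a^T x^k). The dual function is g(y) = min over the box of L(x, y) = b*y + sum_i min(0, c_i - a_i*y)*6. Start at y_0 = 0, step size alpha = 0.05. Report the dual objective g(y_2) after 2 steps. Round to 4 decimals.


Dual ascent for LP: min 4*x1 + 12*x2, 6*x1 + 6*x2 = 5, 0 <= x_i <= 6
Step 1: y^k = 0.0, reduced costs: (4.0, 12.0)
  x^k = (0.0, 0.0), subgradient = b - a^T x = 5.0
  y^{k+1} = 0.0 + 0.05*5.0 = 0.25
Step 2: y^k = 0.25, reduced costs: (2.5, 10.5)
  x^k = (0.0, 0.0), subgradient = b - a^T x = 5.0
  y^{k+1} = 0.25 + 0.05*5.0 = 0.5
Dual objective at y_2 = 0.5: reduced costs (1.0, 9.0), box minimizer x = (0.0, 0.0)
g(y_2) = b*y + (c1 - a1*y)*x1 + (c2 - a2*y)*x2 = 5*0.5 + 1.0*0.0 + 9.0*0.0 = 2.5 + 0.0 + 0.0 = 2.5


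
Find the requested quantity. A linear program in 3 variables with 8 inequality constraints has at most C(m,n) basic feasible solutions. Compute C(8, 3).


Each vertex corresponds to some choice of n active constraints out of m, so the number of vertices is at most C(m, n) = m! / (n!(m-n)!).
m = 8, n = 3
Numerator: 8 * 7 * 6
Denominator: 3! = 6
C(8, 3) = 56


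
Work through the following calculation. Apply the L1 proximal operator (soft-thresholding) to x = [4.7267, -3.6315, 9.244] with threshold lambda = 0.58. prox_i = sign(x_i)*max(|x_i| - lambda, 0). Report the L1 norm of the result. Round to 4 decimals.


Soft-thresholding with lambda = 0.58:
prox(4.7267) = sign(4.7267)*max(|4.7267| - 0.58, 0) = 4.1467
prox(-3.6315) = sign(-3.6315)*max(|-3.6315| - 0.58, 0) = -3.0515
prox(9.244) = sign(9.244)*max(|9.244| - 0.58, 0) = 8.664
prox(x) = [4.1467, -3.0515, 8.664]
||prox(x)||_1 = 4.1467 + 3.0515 + 8.664 = 15.8622


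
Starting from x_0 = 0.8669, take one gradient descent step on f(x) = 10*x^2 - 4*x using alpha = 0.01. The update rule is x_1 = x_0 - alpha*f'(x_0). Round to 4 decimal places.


We compute the gradient at x_0 and apply the update.
f'(x) = 20*x - 4
f'(0.8669) = 20*0.8669 - 4 = 13.338
x_1 = 0.8669 - 0.01*13.338 = 0.7335


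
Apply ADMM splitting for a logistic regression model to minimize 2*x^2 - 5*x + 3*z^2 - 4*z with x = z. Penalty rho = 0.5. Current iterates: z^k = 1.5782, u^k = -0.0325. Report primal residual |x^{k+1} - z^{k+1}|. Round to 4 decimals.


ADMM iteration with rho = 0.5, z^k = 1.5782, u^k = -0.0325
Step 1: x-update.
Minimize 2*x^2 - 5*x + (0.5/2)*(x - 1.5782 - 0.0325)^2
FOC: (2*2 + 0.5)*x = 5 + 0.5*(1.5782 + 0.0325)
x^{k+1} = 1.2901
Step 2: z-update.
Minimize 3*z^2 - 4*z + (0.5/2)*(1.2901 - z - 0.0325)^2
FOC: (2*3 + 0.5)*z = 4 + 0.5*(1.2901 - 0.0325)
z^{k+1} = 0.7121
Step 3: u-update.
u^{k+1} = -0.0325 + 1.2901 - 0.7121 = 0.5455
Step 4: Primal residual = |1.2901 - 0.7121| = 0.578


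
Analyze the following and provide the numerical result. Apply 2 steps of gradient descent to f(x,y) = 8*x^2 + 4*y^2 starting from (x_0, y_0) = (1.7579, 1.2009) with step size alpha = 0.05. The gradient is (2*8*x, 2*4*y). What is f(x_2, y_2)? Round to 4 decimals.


Gradient descent on f(x,y) = 8*x^2 + 4*y^2.
Starting point: (1.7579, 1.2009), alpha = 0.05
Step 1: grad_x = 2*8*1.7579 = 28.1264, grad_y = 2*4*1.2009 = 9.6072
  x_1 = 1.7579 - 0.05*28.1264 = 0.3516
  y_1 = 1.2009 - 0.05*9.6072 = 0.7205
Step 2: grad_x = 2*8*0.3516 = 5.6253, grad_y = 2*4*0.7205 = 5.7643
  x_2 = 0.3516 - 0.05*5.6253 = 0.0703
  y_2 = 0.7205 - 0.05*5.7643 = 0.4323
f(0.0703, 0.4323) = 8*0.0703^2 + 4*0.4323^2 = 0.7872


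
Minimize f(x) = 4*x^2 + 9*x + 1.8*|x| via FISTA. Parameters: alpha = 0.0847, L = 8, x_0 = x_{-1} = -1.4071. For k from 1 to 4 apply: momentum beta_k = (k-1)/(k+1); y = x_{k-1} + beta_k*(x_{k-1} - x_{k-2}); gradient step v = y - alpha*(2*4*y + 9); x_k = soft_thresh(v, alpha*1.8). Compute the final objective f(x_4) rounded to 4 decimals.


FISTA on f(x) = 4*x^2 + 9*x + 1.8*|x|
L = 8, alpha = 0.0847
Iteration 1: beta = 0.0, y = -1.4071 + 0.0*(-1.4071 + 1.4071) = -1.4071
  grad(y) = -2.2568, v = y - alpha*grad = -1.2159
  prox(v) = soft_thresh(-1.2159, 0.1525) = -1.0635
Iteration 2: beta = 0.3333, y = -1.0635 + 0.3333*(-1.0635 + 1.4071) = -0.949
  grad(y) = 1.4084, v = y - alpha*grad = -1.0682
  prox(v) = soft_thresh(-1.0682, 0.1525) = -0.9158
Iteration 3: beta = 0.5, y = -0.9158 + 0.5*(-0.9158 + 1.0635) = -0.8419
  grad(y) = 2.2646, v = y - alpha*grad = -1.0337
  prox(v) = soft_thresh(-1.0337, 0.1525) = -0.8813
Iteration 4: beta = 0.6, y = -0.8813 + 0.6*(-0.8813 + 0.9158) = -0.8606
  grad(y) = 2.1154, v = y - alpha*grad = -1.0397
  prox(v) = soft_thresh(-1.0397, 0.1525) = -0.8873
f(x_4) = 4*(-0.8873)^2 + 9*(-0.8873) + 1.8*|-0.8873| = -3.2394


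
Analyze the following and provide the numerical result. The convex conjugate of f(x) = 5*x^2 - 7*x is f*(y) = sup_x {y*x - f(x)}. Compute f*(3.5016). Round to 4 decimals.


f*(y) = sup_x {y*x - a*x^2 - b*x} = sup_x {(y-b)*x - a*x^2}
FOC: (y - b) - 2a*x = 0 => x* = (y - b)/(2a)
x* = (3.5016 + 7)/(2*5) = 1.0502
f*(3.5016) = (y-b)^2/(4a) = (3.5016 + 7)^2/(4*5)
= 110.2836/20 = 5.5142


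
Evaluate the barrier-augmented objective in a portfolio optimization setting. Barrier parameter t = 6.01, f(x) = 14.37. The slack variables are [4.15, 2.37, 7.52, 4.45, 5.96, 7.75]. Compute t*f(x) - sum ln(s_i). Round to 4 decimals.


Step 1: Compute log-barrier.
ln values: [1.4231, 0.8629, 2.0176, 1.4929, 1.7851, 2.0477]
phi = -(1.4231 + 0.8629 + 2.0176 + 1.4929 + 1.7851 + 2.0477) = -9.6292
Step 2: Compute augmented objective.
t*f(x) = 6.01*14.37 = 86.3637
Total = 86.3637 - 9.6292 = 76.7345


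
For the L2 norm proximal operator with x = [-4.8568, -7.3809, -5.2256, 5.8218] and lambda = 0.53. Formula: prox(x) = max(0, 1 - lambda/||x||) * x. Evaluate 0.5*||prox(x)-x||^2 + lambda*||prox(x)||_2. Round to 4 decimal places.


Step 1: Compute ||x||.
||x|| = 11.8011
Step 2: Compute scaling factor.
scale = max(0, 1 - 0.53/11.8011) = 0.9551
Step 3: prox(x) = [-4.6387, -7.0494, -4.9909, 5.5603]
||prox(x)|| = 11.2711
Step 4: Proximal objective.
0.5*||prox-x||^2 = 0.1405
lambda*||prox|| = 5.9737
Total = 6.1141


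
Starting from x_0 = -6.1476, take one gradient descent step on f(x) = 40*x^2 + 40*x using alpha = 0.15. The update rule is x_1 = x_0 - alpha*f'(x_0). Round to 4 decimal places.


We compute the gradient at x_0 and apply the update.
f'(x) = 80*x + 40
f'(-6.1476) = 80*-6.1476 + 40 = -451.808
x_1 = -6.1476 - 0.15*-451.808 = 61.6236


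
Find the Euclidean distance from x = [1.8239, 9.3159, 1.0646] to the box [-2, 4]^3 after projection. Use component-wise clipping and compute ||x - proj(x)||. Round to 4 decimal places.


Project each component onto [-2, 4].
clip(1.8239) = 1.8239, clip(9.3159) = 4.0, clip(1.0646) = 1.0646
Projection = [1.8239, 4.0, 1.0646]
Squared diffs: [0.0, 28.2588, 0.0]
Distance = sqrt(28.2588) = 5.3159


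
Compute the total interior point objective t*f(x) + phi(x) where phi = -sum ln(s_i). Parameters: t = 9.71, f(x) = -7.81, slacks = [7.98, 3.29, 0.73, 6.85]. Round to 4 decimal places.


Step 1: Compute log-barrier.
ln values: [2.0769, 1.1909, -0.3147, 1.9242]
phi = -(2.0769 + 1.1909 - 0.3147 + 1.9242) = -4.8774
Step 2: Compute augmented objective.
t*f(x) = 9.71*-7.81 = -75.8351
Total = -75.8351 - 4.8774 = -80.7125


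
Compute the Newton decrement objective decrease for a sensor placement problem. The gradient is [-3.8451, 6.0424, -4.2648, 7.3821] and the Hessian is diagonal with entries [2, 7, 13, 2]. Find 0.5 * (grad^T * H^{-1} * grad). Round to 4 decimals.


Step 1: H is diagonal, so H^(-1) * g = [-1.9226, 0.8632, -0.3281, 3.6911].
Step 2: g^T H^(-1) g = sum_i g_i^2 / H_ii
  = (-3.8451)^2/2 + (6.0424)^2/7 + (-4.2648)^2/13 + (7.3821)^2/2
  = 7.3924 + 5.2158 + 1.3991 + 27.2477 = 41.255
Step 3: Objective decrease = 0.5 * g^T H^(-1) g = 20.6275


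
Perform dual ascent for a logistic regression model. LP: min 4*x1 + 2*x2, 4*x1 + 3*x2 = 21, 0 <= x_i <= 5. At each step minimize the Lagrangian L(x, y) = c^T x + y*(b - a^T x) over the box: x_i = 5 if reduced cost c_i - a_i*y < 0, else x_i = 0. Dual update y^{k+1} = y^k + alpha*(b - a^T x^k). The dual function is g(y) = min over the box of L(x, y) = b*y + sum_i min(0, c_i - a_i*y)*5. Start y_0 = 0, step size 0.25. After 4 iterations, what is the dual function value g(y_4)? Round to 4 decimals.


Dual ascent for LP: min 4*x1 + 2*x2, 4*x1 + 3*x2 = 21, 0 <= x_i <= 5
Step 1: y^k = 0.0, reduced costs: (4.0, 2.0)
  x^k = (0.0, 0.0), subgradient = b - a^T x = 21.0
  y^{k+1} = 0.0 + 0.25*21.0 = 5.25
Step 2: y^k = 5.25, reduced costs: (-17.0, -13.75)
  x^k = (5.0, 5.0), subgradient = b - a^T x = -14.0
  y^{k+1} = 5.25 + 0.25*-14.0 = 1.75
Step 3: y^k = 1.75, reduced costs: (-3.0, -3.25)
  x^k = (5.0, 5.0), subgradient = b - a^T x = -14.0
  y^{k+1} = 1.75 + 0.25*-14.0 = -1.75
Step 4: y^k = -1.75, reduced costs: (11.0, 7.25)
  x^k = (0.0, 0.0), subgradient = b - a^T x = 21.0
  y^{k+1} = -1.75 + 0.25*21.0 = 3.5
Dual objective at y_4 = 3.5: reduced costs (-10.0, -8.5), box minimizer x = (5.0, 5.0)
g(y_4) = b*y + (c1 - a1*y)*x1 + (c2 - a2*y)*x2 = 21*3.5 + (-10.0)*5.0 + (-8.5)*5.0 = 73.5 - 50.0 - 42.5 = -19.0


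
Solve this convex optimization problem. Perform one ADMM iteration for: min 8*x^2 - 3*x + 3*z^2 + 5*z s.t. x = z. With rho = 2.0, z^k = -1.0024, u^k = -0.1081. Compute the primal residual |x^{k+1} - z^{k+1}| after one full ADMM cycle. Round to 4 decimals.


ADMM iteration with rho = 2.0, z^k = -1.0024, u^k = -0.1081
Step 1: x-update.
Minimize 8*x^2 - 3*x + (2.0/2)*(x + 1.0024 - 0.1081)^2
FOC: (2*8 + 2.0)*x = 3 + 2.0*(-1.0024 + 0.1081)
x^{k+1} = 0.0673
Step 2: z-update.
Minimize 3*z^2 + 5*z + (2.0/2)*(0.0673 - z - 0.1081)^2
FOC: (2*3 + 2.0)*z = -5 + 2.0*(0.0673 - 0.1081)
z^{k+1} = -0.6352
Step 3: u-update.
u^{k+1} = -0.1081 + 0.0673 + 0.6352 = 0.5944
Step 4: Primal residual = |0.0673 + 0.6352| = 0.7025


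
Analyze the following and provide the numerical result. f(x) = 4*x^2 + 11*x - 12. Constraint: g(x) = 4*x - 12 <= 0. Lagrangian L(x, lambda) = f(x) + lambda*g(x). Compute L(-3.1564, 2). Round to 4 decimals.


Step 1: Evaluate f(x).
f(-3.1564) = 4*(-3.1564)^2 + 11*(-3.1564) - 12 = -6.869
Step 2: Evaluate g(x).
g(-3.1564) = 4*-3.1564 - 12 = -24.6256
Step 3: Compute Lagrangian.
L = -6.869 + 2*-24.6256 = -56.1202


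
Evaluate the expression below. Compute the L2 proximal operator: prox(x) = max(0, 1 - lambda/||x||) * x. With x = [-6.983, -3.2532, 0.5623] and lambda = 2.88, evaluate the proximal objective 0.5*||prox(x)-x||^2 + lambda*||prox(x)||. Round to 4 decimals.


Step 1: Compute ||x||.
||x|| = 7.7241
Step 2: Compute scaling factor.
scale = max(0, 1 - 2.88/7.7241) = 0.6271
Step 3: prox(x) = [-4.3793, -2.0402, 0.3526]
||prox(x)|| = 4.8441
Step 4: Proximal objective.
0.5*||prox-x||^2 = 4.1472
lambda*||prox|| = 13.951
Total = 18.0982


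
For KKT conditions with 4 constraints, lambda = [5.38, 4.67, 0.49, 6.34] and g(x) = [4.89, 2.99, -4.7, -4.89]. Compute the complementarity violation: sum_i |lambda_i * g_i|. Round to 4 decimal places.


KKT complementary slackness check:
lambda_1 * g_1 = 5.38 * 4.89 = 26.3082
lambda_2 * g_2 = 4.67 * 2.99 = 13.9633
lambda_3 * g_3 = 0.49 * -4.7 = -2.303
lambda_4 * g_4 = 6.34 * -4.89 = -31.0026
Total violation = 26.3082 + 13.9633 + 2.303 + 31.0026 = 73.5771


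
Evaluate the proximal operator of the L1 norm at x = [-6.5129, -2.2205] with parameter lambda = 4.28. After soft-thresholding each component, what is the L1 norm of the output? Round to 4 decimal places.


Soft-thresholding with lambda = 4.28:
prox(-6.5129) = sign(-6.5129)*max(|-6.5129| - 4.28, 0) = -2.2329
prox(-2.2205) = sign(-2.2205)*max(|-2.2205| - 4.28, 0) = 0.0
prox(x) = [-2.2329, 0.0]
||prox(x)||_1 = 2.2329 + 0.0 = 2.2329


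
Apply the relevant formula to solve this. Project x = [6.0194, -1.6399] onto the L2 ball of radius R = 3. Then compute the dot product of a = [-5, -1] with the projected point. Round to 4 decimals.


Step 1: Compute ||x|| (intermediates to 6 decimals).
||x|| = sqrt(6.0194^2 + (-1.6399)^2) = 6.238786
Step 2: Project.
Since ||x|| > R, scale = R/||x|| = 3/6.238786 = 0.480863, proj(x) = scale * x
proj(x) = [2.894507, -0.788567]
Step 3: Dot product.
a^T * proj(x) = -5*2.894507 - 1*(-0.788567) = -13.684


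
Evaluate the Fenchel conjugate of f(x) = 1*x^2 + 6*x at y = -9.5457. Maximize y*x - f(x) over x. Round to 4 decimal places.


f*(y) = sup_x {y*x - a*x^2 - b*x} = sup_x {(y-b)*x - a*x^2}
FOC: (y - b) - 2a*x = 0 => x* = (y - b)/(2a)
x* = (-9.5457 - 6)/(2*1) = -7.7729
f*(-9.5457) = (y-b)^2/(4a) = (-9.5457 - 6)^2/(4*1)
= 241.6688/4 = 60.4172


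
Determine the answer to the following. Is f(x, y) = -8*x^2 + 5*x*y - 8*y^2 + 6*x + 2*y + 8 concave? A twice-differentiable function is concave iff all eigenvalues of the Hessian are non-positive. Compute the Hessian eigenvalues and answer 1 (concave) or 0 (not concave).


The Hessian of f(x,y) = -8*x^2 + 5*x*y - 8*y^2 + 6*x + 2*y + 8 is:
H = [[-16, 5], [5, -16]]
Trace = -16 - 16 = -32
Determinant = -16*-16 - (5)^2 = 231
Discriminant = (-32)^2 - 4*231 = 100.0
Eigenvalues: lambda_1 = -21.0, lambda_2 = -11.0
The function is concave.

1


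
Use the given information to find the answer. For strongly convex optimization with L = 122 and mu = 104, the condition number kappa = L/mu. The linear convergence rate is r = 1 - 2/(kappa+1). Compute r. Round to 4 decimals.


Step 1: Compute the condition number.
kappa = L/mu = 122/104 = 1.1731
Step 2: Compute the convergence rate.
r = 1 - 2/(kappa + 1) = 1 - 2*mu/(L + mu) = (L - mu)/(L + mu) = 18/226 = 0.0796


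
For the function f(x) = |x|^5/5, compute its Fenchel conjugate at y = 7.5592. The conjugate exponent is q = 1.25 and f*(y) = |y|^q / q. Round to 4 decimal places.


The conjugate exponent q satisfies 1/p + 1/q = 1.
p = 5, so q = 5/(5 - 1) = 1.25
|y|^q = 7.5592^1.25 = 12.5341
f*(7.5592) = 12.5341 / 1.25 = 10.0273


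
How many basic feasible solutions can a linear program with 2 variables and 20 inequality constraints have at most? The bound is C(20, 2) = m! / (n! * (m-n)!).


Each vertex corresponds to some choice of n active constraints out of m, so the number of vertices is at most C(m, n) = m! / (n!(m-n)!).
m = 20, n = 2
Numerator: 20 * 19
Denominator: 2! = 2
C(20, 2) = 190


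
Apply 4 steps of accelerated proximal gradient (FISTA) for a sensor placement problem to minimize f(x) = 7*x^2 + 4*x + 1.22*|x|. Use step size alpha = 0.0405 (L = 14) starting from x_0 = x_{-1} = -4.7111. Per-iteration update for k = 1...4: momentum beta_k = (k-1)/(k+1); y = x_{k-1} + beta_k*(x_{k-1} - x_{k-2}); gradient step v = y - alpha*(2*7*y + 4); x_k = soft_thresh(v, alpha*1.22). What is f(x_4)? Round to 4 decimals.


FISTA on f(x) = 7*x^2 + 4*x + 1.22*|x|
L = 14, alpha = 0.0405
Iteration 1: beta = 0.0, y = -4.7111 + 0.0*(-4.7111 + 4.7111) = -4.7111
  grad(y) = -61.9554, v = y - alpha*grad = -2.2019
  prox(v) = soft_thresh(-2.2019, 0.0494) = -2.1525
Iteration 2: beta = 0.3333, y = -2.1525 + 0.3333*(-2.1525 + 4.7111) = -1.2996
  grad(y) = -14.1948, v = y - alpha*grad = -0.7247
  prox(v) = soft_thresh(-0.7247, 0.0494) = -0.6753
Iteration 3: beta = 0.5, y = -0.6753 + 0.5*(-0.6753 + 2.1525) = 0.0633
  grad(y) = 4.8856, v = y - alpha*grad = -0.1346
  prox(v) = soft_thresh(-0.1346, 0.0494) = -0.0852
Iteration 4: beta = 0.6, y = -0.0852 + 0.6*(-0.0852 + 0.6753) = 0.2689
  grad(y) = 7.7643, v = y - alpha*grad = -0.0456
  prox(v) = soft_thresh(-0.0456, 0.0494) = 0.0
f(x_4) = 7*0.0^2 + 4*0.0 + 1.22*|0.0| = 0.0


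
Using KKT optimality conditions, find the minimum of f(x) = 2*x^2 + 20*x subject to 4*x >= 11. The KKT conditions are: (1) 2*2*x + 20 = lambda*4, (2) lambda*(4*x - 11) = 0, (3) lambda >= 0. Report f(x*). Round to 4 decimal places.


Step 1: Try lambda = 0 (constraint inactive).
x_unc = -20/(2*2) = -5.0
Check: 4*-5.0 = -20.0 < 11 -- violated!
Step 2: Constraint must be active: 4*x = 11
x* = 11/4 = 2.75
lambda = (2*2*2.75 + 20)/4 = 7.75
Step 3: Compute optimal value.
f(x*) = 2*2.75^2 + 20*2.75 = 70.125


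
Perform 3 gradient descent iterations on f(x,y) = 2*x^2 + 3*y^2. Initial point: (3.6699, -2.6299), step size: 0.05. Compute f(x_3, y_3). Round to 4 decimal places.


Gradient descent on f(x,y) = 2*x^2 + 3*y^2.
Starting point: (3.6699, -2.6299), alpha = 0.05
Step 1: grad_x = 2*2*3.6699 = 14.6796, grad_y = 2*3*-2.6299 = -15.7794
  x_1 = 3.6699 - 0.05*14.6796 = 2.9359
  y_1 = -2.6299 - 0.05*-15.7794 = -1.8409
Step 2: grad_x = 2*2*2.9359 = 11.7437, grad_y = 2*3*-1.8409 = -11.0456
  x_2 = 2.9359 - 0.05*11.7437 = 2.3487
  y_2 = -1.8409 - 0.05*-11.0456 = -1.2887
Step 3: grad_x = 2*2*2.3487 = 9.3949, grad_y = 2*3*-1.2887 = -7.7319
  x_3 = 2.3487 - 0.05*9.3949 = 1.879
  y_3 = -1.2887 - 0.05*-7.7319 = -0.9021
f(1.879, -0.9021) = 2*1.879^2 + 3*(-0.9021)^2 = 9.5023


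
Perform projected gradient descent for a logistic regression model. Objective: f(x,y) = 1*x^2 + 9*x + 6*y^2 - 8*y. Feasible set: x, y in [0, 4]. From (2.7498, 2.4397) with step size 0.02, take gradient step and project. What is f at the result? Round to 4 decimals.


Step 1: Compute gradient at (2.7498, 2.4397).
grad_x = 2*1*2.7498 + 9 = 14.4996
grad_y = 2*6*2.4397 - 8 = 21.2764
Step 2: Gradient step.
x_raw = 2.7498 - 0.02*14.4996 = 2.4598
y_raw = 2.4397 - 0.02*21.2764 = 2.0142
Step 3: Project onto [0, 4].
x_proj = clip(2.4598) = 2.4598
y_proj = clip(2.0142) = 2.0142
Step 4: Evaluate f.
f(2.4598, 2.0142) = 36.4169


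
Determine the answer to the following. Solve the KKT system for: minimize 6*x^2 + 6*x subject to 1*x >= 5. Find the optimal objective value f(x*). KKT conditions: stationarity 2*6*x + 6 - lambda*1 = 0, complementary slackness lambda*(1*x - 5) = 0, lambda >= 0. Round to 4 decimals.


Step 1: Try lambda = 0 (constraint inactive).
x_unc = -6/(2*6) = -0.5
Check: 1*-0.5 = -0.5 < 5 -- violated!
Step 2: Constraint must be active: 1*x = 5
x* = 5/1 = 5.0
lambda = (2*6*5.0 + 6)/1 = 66.0
Step 3: Compute optimal value.
f(x*) = 6*5.0^2 + 6*5.0 = 180.0


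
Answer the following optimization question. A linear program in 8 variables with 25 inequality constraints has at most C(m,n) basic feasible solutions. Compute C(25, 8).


Each vertex corresponds to some choice of n active constraints out of m, so the number of vertices is at most C(m, n) = m! / (n!(m-n)!).
m = 25, n = 8
Numerator: 25 * 24 * 23 * 22 * 21 * 20 * 19 * 18
Denominator: 8! = 40320
C(25, 8) = 1081575


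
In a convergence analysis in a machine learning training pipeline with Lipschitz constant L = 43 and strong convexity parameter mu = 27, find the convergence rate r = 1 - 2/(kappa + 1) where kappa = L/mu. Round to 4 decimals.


Step 1: Compute the condition number.
kappa = L/mu = 43/27 = 1.5926
Step 2: Compute the convergence rate.
r = 1 - 2/(kappa + 1) = 1 - 2*mu/(L + mu) = (L - mu)/(L + mu) = 16/70 = 0.2286


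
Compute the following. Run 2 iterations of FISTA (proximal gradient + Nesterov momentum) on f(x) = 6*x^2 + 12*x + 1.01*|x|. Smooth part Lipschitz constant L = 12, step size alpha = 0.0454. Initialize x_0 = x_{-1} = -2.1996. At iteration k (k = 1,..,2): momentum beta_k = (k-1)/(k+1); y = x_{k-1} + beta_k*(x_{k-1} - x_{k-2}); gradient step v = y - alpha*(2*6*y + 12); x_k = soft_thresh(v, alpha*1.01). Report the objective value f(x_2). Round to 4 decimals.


FISTA on f(x) = 6*x^2 + 12*x + 1.01*|x|
L = 12, alpha = 0.0454
Iteration 1: beta = 0.0, y = -2.1996 + 0.0*(-2.1996 + 2.1996) = -2.1996
  grad(y) = -14.3952, v = y - alpha*grad = -1.5461
  prox(v) = soft_thresh(-1.5461, 0.0459) = -1.5002
Iteration 2: beta = 0.3333, y = -1.5002 + 0.3333*(-1.5002 + 2.1996) = -1.2671
  grad(y) = -3.2049, v = y - alpha*grad = -1.1216
  prox(v) = soft_thresh(-1.1216, 0.0459) = -1.0757
f(x_2) = 6*(-1.0757)^2 + 12*(-1.0757) + 1.01*|-1.0757| = -4.8791


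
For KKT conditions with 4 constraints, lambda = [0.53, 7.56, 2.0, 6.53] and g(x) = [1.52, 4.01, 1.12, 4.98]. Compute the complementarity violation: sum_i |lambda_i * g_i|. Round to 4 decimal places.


KKT complementary slackness check:
lambda_1 * g_1 = 0.53 * 1.52 = 0.8056
lambda_2 * g_2 = 7.56 * 4.01 = 30.3156
lambda_3 * g_3 = 2.0 * 1.12 = 2.24
lambda_4 * g_4 = 6.53 * 4.98 = 32.5194
Total violation = 0.8056 + 30.3156 + 2.24 + 32.5194 = 65.8806


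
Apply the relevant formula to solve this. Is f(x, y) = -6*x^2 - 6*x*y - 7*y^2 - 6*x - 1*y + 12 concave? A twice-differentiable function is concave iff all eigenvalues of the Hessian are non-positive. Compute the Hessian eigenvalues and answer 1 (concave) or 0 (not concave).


The Hessian of f(x,y) = -6*x^2 - 6*x*y - 7*y^2 - 6*x - 1*y + 12 is:
H = [[-12, -6], [-6, -14]]
Trace = -12 - 14 = -26
Determinant = -12*-14 - (-6)^2 = 132
Discriminant = (-26)^2 - 4*132 = 148.0
Eigenvalues: lambda_1 = -19.0828, lambda_2 = -6.9172
The function is concave.

1


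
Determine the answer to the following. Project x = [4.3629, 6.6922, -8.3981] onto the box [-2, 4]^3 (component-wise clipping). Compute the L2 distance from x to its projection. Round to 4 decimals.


Project each component onto [-2, 4].
clip(4.3629) = 4.0, clip(6.6922) = 4.0, clip(-8.3981) = -2.0
Projection = [4.0, 4.0, -2.0]
Squared diffs: [0.1317, 7.2479, 40.9357]
Distance = sqrt(48.3153) = 6.9509
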